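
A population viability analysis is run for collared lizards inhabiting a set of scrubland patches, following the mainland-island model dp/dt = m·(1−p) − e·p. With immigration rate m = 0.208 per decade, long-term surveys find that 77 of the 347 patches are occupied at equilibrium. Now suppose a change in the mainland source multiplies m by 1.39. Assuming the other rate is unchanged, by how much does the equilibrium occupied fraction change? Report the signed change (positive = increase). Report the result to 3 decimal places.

0.062

Observed p* = 77/347 = 0.22190.
Balance m(1−p*) = e·p* gives e = m(1−p*)/p* = 0.208×0.77810/0.22190 = 0.72936.
New p* = m/(m+e) = 0.28912/(0.28912+0.72936) = 0.28387.
Δp* = 0.28387 − 0.22190 = +0.06197.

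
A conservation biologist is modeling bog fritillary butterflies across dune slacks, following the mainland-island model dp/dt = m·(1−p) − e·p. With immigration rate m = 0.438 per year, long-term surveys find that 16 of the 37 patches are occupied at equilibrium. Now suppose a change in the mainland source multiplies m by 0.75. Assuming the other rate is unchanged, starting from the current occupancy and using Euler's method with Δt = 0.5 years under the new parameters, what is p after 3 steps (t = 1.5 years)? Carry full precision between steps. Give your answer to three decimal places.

0.375

Observed p* = 16/37 = 0.43243.
Balance m(1−p*) = e·p* gives e = m(1−p*)/p* = 0.438×0.56757/0.43243 = 0.57488.
Starting from p₀ = 0.43243; update p ← p + (dp/dt)·Δt with the new parameters.
t = 0.5: p = 0.43243 + (-0.03107) = 0.40136
t = 1: p = 0.40136 + (-0.01704) = 0.38432
t = 1.5: p = 0.38432 + (-0.00934) = 0.37498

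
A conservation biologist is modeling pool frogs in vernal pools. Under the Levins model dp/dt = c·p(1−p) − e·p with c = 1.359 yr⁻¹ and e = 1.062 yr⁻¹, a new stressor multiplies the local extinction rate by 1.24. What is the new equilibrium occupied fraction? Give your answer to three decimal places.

0.031

Before: p* = 1 − 1.062/1.359 = 0.2185.
After the change, c = 1.359, e = 1.31688, so p* = 1 − 1.31688/1.359 = 0.0310.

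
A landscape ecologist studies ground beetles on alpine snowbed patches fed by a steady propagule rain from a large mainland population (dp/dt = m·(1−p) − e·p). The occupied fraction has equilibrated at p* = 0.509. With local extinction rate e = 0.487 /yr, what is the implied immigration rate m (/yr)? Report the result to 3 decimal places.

0.505

At equilibrium m(1−p*) = e·p*, so m = e·p*/(1−p*).
m = 0.487 × 0.509 / 0.4910 = 0.2479/0.4910 = 0.5049.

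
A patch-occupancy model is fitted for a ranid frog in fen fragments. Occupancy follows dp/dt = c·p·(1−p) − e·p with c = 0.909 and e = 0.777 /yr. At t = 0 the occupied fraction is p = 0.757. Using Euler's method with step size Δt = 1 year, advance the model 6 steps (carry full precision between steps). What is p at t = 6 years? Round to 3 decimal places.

Update rule: p ← p + [c·p·(1−p) − e·p]·Δt with Δt = 1.
p: 0.75700 → 0.33602  (Δp = -0.42098)
p: 0.33602 → 0.27774  (Δp = -0.05828)
p: 0.27774 → 0.24428  (Δp = -0.03346)
p: 0.24428 → 0.22228  (Δp = -0.02200)
p: 0.22228 → 0.20671  (Δp = -0.01557)
p: 0.20671 → 0.19516  (Δp = -0.01156)

0.195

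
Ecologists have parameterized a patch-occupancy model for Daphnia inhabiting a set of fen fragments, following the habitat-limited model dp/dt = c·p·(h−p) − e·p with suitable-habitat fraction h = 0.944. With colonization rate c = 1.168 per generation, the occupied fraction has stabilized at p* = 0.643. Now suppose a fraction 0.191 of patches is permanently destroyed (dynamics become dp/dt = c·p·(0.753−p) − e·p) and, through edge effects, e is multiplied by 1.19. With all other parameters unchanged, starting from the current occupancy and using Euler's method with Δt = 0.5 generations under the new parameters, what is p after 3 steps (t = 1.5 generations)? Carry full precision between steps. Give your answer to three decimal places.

0.469

Balance c(h−p*) = e gives e = 1.168×(0.944 − 0.64300) = 0.35157.
Starting from p₀ = 0.64300; update p ← p + (dp/dt)·Δt with the new parameters.
t = 0.5: p = 0.64300 + (-0.09320) = 0.54980
t = 1: p = 0.54980 + (-0.04977) = 0.50004
t = 1.5: p = 0.50004 + (-0.03073) = 0.46931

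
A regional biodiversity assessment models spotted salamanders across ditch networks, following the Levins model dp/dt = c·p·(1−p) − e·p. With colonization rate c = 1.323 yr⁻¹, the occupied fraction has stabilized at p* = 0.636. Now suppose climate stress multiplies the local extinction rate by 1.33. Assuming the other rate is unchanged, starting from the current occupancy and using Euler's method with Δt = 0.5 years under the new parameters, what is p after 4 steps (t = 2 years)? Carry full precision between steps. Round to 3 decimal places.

Balance c(1−p*) = e gives e = 1.323×(1 − 0.63600) = 0.48157.
Starting from p₀ = 0.63600; update p ← p + (dp/dt)·Δt with the new parameters.
step 1: Δp = -0.05054, p = 0.58546
step 2: Δp = -0.02695, p = 0.55852
step 3: Δp = -0.01575, p = 0.54276
step 4: Δp = -0.00965, p = 0.53311

0.533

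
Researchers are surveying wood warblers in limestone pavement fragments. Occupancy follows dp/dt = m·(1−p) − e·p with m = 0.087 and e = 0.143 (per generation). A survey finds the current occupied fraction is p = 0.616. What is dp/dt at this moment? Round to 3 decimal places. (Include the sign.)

-0.055

Colonization term: m·(1−p) = 0.087×0.3840 = 0.03341.
Extinction term: e·p = 0.08809.
dp/dt = 0.03341 − 0.08809 = -0.05468.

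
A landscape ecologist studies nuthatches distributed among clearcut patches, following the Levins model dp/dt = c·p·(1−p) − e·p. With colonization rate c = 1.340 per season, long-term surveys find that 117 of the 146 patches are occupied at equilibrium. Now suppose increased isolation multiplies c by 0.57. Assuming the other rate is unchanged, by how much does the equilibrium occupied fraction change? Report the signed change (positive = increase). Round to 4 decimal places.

-0.1498

Observed p* = 117/146 = 0.80137.
Balance c(1−p*) = e gives e = 1.340×(1 − 0.80137) = 0.26616.
New p* = 1 − e/c = 1 − 0.26616/0.76380 = 0.65153.
Δp* = 0.65153 − 0.80137 = -0.14984.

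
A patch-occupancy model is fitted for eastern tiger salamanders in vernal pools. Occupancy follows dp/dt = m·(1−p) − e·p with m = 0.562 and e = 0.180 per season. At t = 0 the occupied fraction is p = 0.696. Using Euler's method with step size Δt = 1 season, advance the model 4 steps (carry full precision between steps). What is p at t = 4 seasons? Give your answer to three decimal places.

Update rule: p ← p + [m·(1−p) − e·p]·Δt with Δt = 1.
p: 0.69600 → 0.74157  (Δp = +0.04557)
p: 0.74157 → 0.75332  (Δp = +0.01176)
p: 0.75332 → 0.75636  (Δp = +0.00303)
p: 0.75636 → 0.75714  (Δp = +0.00078)

0.757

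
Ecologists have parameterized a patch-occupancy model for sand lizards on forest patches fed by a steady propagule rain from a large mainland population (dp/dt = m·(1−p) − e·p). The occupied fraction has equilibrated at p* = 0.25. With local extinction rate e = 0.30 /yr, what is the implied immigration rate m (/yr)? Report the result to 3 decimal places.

0.100

At equilibrium m(1−p*) = e·p*, so m = e·p*/(1−p*).
m = 0.30 × 0.25 / 0.7500 = 0.0750/0.7500 = 0.1000.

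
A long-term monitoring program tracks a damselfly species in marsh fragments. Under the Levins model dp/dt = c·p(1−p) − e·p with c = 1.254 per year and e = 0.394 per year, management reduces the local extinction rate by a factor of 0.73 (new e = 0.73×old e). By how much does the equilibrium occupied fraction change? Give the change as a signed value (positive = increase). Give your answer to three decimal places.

0.085

Before: p* = 1 − 0.394/1.254 = 0.6858.
After the change, c = 1.254, e = 0.28762, so p* = 1 − 0.28762/1.254 = 0.7706.
Δp* = 0.7706 − 0.6858 = +0.0848.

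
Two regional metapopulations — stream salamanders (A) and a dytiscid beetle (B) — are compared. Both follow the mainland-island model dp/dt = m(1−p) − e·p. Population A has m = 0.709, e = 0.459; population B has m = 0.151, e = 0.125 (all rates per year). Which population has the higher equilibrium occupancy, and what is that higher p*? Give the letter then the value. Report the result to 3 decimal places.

A: p*_A = m/(m+e) = 0.709/1.1680 = 0.6070.
B: p*_B = 0.151/0.2760 = 0.5471.
A is higher at 0.6070.

A, 0.607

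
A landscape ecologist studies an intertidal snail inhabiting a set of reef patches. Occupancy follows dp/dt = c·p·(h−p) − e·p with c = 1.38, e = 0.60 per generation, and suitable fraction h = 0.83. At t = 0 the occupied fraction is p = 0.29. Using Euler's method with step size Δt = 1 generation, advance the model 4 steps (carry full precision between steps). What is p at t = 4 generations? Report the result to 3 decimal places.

0.387

Update rule: p ← p + [c·p·(h−p) − e·p]·Δt with Δt = 1.
  1  |  dp/dt·Δt = +0.042108  |  p_1 = 0.332108
  2  |  dp/dt·Δt = +0.028924  |  p_2 = 0.361032
  3  |  dp/dt·Δt = +0.017032  |  p_3 = 0.378064
  4  |  dp/dt·Δt = +0.008950  |  p_4 = 0.387013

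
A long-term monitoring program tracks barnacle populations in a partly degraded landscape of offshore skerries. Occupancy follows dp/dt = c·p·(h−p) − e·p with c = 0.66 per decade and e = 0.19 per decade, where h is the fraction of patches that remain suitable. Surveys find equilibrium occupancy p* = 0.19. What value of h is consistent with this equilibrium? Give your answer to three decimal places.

0.478

At equilibrium c(h−p*) = e, so h = p* + e/c.
h = 0.19 + 0.19/0.66 = 0.19 + 0.2879 = 0.4779.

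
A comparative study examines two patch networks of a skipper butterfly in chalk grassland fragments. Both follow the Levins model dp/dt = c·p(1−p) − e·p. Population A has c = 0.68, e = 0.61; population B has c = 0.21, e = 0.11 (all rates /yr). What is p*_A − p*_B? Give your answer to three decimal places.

-0.373

A: p*_A = 1 − 0.61/0.68 = 0.1029.
B: p*_B = 1 − 0.11/0.21 = 0.4762.
p*_A − p*_B = 0.1029 − 0.4762 = -0.3732.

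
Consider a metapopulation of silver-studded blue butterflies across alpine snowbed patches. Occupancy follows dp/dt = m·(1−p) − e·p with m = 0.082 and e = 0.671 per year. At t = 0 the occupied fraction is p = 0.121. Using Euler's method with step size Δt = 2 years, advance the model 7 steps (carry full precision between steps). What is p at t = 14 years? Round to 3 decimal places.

0.109

Update rule: p ← p + [m·(1−p) − e·p]·Δt with Δt = 2.
  1  |  dp/dt·Δt = -0.018226  |  p_1 = 0.102774
  2  |  dp/dt·Δt = +0.009222  |  p_2 = 0.111996
  3  |  dp/dt·Δt = -0.004667  |  p_3 = 0.107330
  4  |  dp/dt·Δt = +0.002361  |  p_4 = 0.109691
  5  |  dp/dt·Δt = -0.001195  |  p_5 = 0.108496
  6  |  dp/dt·Δt = +0.000605  |  p_6 = 0.109101
  7  |  dp/dt·Δt = -0.000306  |  p_7 = 0.108795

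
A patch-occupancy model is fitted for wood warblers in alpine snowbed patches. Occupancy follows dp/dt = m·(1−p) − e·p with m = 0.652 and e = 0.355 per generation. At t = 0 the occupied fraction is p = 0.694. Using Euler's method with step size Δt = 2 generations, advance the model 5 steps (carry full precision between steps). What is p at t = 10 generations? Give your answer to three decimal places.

0.598

Update rule: p ← p + [m·(1−p) − e·p]·Δt with Δt = 2.
p: 0.69400 → 0.60028  (Δp = -0.09372)
p: 0.60028 → 0.69531  (Δp = +0.09503)
p: 0.69531 → 0.59895  (Δp = -0.09636)
p: 0.59895 → 0.69666  (Δp = +0.09771)
p: 0.69666 → 0.59759  (Δp = -0.09908)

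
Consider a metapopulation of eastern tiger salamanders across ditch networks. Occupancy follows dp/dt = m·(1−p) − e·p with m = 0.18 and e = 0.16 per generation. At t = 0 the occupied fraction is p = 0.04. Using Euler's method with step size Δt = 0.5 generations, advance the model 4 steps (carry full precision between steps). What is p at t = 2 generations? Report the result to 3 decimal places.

Update rule: p ← p + [m·(1−p) − e·p]·Δt with Δt = 0.5.
t = 0.5: p = 0.04000 + (+0.08320) = 0.12320
t = 1: p = 0.12320 + (+0.06906) = 0.19226
t = 1.5: p = 0.19226 + (+0.05732) = 0.24957
t = 2: p = 0.24957 + (+0.04757) = 0.29715

0.297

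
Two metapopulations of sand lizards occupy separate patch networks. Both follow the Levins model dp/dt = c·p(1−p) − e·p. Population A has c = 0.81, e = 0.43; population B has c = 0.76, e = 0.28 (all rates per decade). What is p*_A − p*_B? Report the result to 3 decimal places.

A: p*_A = 1 − 0.43/0.81 = 0.4691.
B: p*_B = 1 − 0.28/0.76 = 0.6316.
p*_A − p*_B = 0.4691 − 0.6316 = -0.1624.

-0.162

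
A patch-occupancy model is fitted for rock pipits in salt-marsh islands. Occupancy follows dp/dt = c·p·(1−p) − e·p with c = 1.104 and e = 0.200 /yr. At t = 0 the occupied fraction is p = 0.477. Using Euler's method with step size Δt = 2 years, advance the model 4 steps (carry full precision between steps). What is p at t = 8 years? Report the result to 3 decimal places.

0.809

Update rule: p ← p + [c·p·(1−p) − e·p]·Δt with Δt = 2.
step 1: Δp = +0.36003, p = 0.83703
step 2: Δp = -0.03362, p = 0.80341
step 3: Δp = +0.02737, p = 0.83078
step 4: Δp = -0.02190, p = 0.80888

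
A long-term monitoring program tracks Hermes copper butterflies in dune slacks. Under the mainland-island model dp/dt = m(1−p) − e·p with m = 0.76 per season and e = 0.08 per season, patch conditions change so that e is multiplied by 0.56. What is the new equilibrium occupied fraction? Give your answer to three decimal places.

Before: p* = 0.76/(0.76+0.08) = 0.9048.
After: m = 0.76, e = 0.0448; p* = 0.76/0.8048 = 0.9443.

0.944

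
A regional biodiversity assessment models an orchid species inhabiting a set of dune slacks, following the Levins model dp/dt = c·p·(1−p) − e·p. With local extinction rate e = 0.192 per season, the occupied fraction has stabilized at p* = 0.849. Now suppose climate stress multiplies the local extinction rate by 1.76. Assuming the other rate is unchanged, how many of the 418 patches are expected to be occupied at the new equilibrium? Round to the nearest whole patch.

307

Balance c(1−p*) = e gives c = e/(1 − 0.84900) = 0.192/0.15100 = 1.27152.
New p* = 1 − e/c = 1 − 0.33792/1.27152 = 0.73424.
Expected occupied = 418 × 0.73424 = 306.91 ≈ 307.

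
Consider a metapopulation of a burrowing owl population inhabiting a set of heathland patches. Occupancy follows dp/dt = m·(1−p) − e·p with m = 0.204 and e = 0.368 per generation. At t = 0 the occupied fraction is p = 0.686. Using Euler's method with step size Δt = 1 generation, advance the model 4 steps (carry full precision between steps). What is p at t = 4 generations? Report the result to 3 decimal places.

Update rule: p ← p + [m·(1−p) − e·p]·Δt with Δt = 1.
step 1: Δp = -0.18839, p = 0.49761
step 2: Δp = -0.08063, p = 0.41698
step 3: Δp = -0.03451, p = 0.38247
step 4: Δp = -0.01477, p = 0.36770

0.368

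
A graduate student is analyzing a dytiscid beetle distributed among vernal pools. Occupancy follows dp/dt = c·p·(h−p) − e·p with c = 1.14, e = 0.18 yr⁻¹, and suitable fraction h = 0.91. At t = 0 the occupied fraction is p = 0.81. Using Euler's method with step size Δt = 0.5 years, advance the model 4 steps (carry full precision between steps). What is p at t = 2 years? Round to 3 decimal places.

0.758

Update rule: p ← p + [c·p·(h−p) − e·p]·Δt with Δt = 0.5.
  1  |  dp/dt·Δt = -0.026730  |  p_1 = 0.783270
  2  |  dp/dt·Δt = -0.013914  |  p_2 = 0.769356
  3  |  dp/dt·Δt = -0.007565  |  p_3 = 0.761791
  4  |  dp/dt·Δt = -0.004206  |  p_4 = 0.757585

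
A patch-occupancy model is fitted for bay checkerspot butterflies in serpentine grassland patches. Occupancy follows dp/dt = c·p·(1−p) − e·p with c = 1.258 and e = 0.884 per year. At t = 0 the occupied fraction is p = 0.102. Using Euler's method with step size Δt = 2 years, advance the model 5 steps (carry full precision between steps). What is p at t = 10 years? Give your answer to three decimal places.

0.293

Update rule: p ← p + [c·p·(1−p) − e·p]·Δt with Δt = 2.
  1  |  dp/dt·Δt = +0.050120  |  p_1 = 0.152120
  2  |  dp/dt·Δt = +0.055564  |  p_2 = 0.207684
  3  |  dp/dt·Δt = +0.046826  |  p_3 = 0.254510
  4  |  dp/dt·Δt = +0.027399  |  p_4 = 0.281909
  5  |  dp/dt·Δt = +0.010915  |  p_5 = 0.292824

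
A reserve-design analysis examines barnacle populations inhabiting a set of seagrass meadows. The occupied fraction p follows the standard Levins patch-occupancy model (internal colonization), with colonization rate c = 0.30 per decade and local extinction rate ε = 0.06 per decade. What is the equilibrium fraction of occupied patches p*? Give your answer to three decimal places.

0.800

At equilibrium, colonization balances extinction: c·p*·(1−p*) = ε·p*.
So p* = 1 − ε/c = 1 − 0.06/0.30 = 1 − 0.2000 = 0.8000.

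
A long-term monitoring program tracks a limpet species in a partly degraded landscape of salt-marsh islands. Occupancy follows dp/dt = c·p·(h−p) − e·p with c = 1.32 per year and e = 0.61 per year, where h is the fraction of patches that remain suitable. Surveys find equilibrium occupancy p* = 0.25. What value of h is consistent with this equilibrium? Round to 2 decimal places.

At equilibrium c(h−p*) = e, so h = p* + e/c.
h = 0.25 + 0.61/1.32 = 0.25 + 0.4621 = 0.7121.

0.71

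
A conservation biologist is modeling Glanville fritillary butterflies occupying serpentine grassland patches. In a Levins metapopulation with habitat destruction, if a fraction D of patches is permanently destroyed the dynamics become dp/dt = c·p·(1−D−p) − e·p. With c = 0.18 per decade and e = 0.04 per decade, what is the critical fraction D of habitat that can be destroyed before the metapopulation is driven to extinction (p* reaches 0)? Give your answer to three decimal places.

The nontrivial equilibrium is p* = (1−D) − e/c; extinction occurs when this hits zero.
So D_crit = 1 − e/c = 1 − 0.04/0.18 = 1 − 0.2222 = 0.7778.
Note this equals the original equilibrium occupancy — the Levins extinction-debt result.

0.778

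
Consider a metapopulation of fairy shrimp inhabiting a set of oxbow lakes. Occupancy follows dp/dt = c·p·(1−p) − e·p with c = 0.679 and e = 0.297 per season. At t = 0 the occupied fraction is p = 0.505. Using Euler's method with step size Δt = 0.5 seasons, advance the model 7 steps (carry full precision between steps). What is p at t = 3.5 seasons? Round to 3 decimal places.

Update rule: p ← p + [c·p·(1−p) − e·p]·Δt with Δt = 0.5.
t = 0.5: p = 0.50500 + (+0.00987) = 0.51487
t = 1: p = 0.51487 + (+0.00834) = 0.52322
t = 1.5: p = 0.52322 + (+0.00699) = 0.53021
t = 2: p = 0.53021 + (+0.00583) = 0.53604
t = 2.5: p = 0.53604 + (+0.00483) = 0.54087
t = 3: p = 0.54087 + (+0.00399) = 0.54486
t = 3.5: p = 0.54486 + (+0.00328) = 0.54814

0.548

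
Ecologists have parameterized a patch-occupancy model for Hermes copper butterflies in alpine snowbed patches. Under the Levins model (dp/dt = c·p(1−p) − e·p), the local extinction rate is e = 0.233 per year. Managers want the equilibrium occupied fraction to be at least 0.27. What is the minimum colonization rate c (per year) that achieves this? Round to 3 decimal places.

p* = 1 − e/c ≥ 0.27 requires e/c ≤ 0.7300, i.e. c ≥ e/0.7300.
c_min = 0.233/0.7300 = 0.3192.

0.319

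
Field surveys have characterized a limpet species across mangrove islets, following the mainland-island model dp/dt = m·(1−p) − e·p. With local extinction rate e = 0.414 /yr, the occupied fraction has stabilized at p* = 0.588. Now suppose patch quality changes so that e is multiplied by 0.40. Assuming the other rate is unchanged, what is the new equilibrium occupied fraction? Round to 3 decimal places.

Balance m(1−p*) = e·p* gives m = e·p*/(1−p*) = 0.414×0.58800/0.41200 = 0.59085.
New p* = m/(m+e) = 0.59085/(0.59085+0.16560) = 0.78108.

0.781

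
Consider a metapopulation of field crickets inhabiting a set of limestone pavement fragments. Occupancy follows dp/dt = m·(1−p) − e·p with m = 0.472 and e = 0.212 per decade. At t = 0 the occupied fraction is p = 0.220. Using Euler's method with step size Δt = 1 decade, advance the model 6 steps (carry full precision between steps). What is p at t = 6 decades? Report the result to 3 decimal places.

Update rule: p ← p + [m·(1−p) − e·p]·Δt with Δt = 1.
  1  |  dp/dt·Δt = +0.321520  |  p_1 = 0.541520
  2  |  dp/dt·Δt = +0.101600  |  p_2 = 0.643120
  3  |  dp/dt·Δt = +0.032106  |  p_3 = 0.675226
  4  |  dp/dt·Δt = +0.010145  |  p_4 = 0.685371
  5  |  dp/dt·Δt = +0.003206  |  p_5 = 0.688577
  6  |  dp/dt·Δt = +0.001013  |  p_6 = 0.689590

0.690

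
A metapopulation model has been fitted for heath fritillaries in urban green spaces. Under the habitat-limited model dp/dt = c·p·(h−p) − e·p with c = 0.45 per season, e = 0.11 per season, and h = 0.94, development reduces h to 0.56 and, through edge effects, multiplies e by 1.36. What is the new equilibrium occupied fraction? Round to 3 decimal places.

0.228

Before: p* = h − e/c = 0.94 − 0.11/0.45 = 0.94 − 0.2444 = 0.6956.
After: c = 0.45, e = 0.1496, h = 0.56; p* = 0.56 − 0.1496/0.45 = 0.2276.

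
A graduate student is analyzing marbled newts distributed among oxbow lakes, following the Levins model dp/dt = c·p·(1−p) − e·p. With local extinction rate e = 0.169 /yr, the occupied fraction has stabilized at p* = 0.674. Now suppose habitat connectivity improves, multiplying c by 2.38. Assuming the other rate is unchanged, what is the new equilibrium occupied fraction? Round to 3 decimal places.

0.863

Balance c(1−p*) = e gives c = e/(1 − 0.67400) = 0.169/0.32600 = 0.51840.
New p* = 1 − e/c = 1 − 0.16900/1.23379 = 0.86302.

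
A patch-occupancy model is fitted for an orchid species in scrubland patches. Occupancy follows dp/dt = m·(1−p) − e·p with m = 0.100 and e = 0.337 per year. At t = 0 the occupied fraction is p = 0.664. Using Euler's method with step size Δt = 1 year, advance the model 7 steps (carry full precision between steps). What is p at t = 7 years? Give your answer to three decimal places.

Update rule: p ← p + [m·(1−p) − e·p]·Δt with Δt = 1.
p: 0.66400 → 0.47383  (Δp = -0.19017)
p: 0.47383 → 0.36677  (Δp = -0.10706)
p: 0.36677 → 0.30649  (Δp = -0.06028)
p: 0.30649 → 0.27255  (Δp = -0.03394)
p: 0.27255 → 0.25345  (Δp = -0.01911)
p: 0.25345 → 0.24269  (Δp = -0.01076)
p: 0.24269 → 0.23664  (Δp = -0.00606)

0.237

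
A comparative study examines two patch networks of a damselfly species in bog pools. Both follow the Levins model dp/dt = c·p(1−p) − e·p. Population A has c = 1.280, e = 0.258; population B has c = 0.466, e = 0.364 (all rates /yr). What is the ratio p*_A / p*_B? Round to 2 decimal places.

3.65

A: p*_A = 1 − 0.258/1.280 = 0.7984.
B: p*_B = 1 − 0.364/0.466 = 0.2189.
p*_A / p*_B = 0.7984/0.2189 = 3.6478.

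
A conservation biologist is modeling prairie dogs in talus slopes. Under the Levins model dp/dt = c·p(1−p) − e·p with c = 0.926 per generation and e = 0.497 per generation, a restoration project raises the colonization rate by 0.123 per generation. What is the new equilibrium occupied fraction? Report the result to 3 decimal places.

Before: p* = 1 − 0.497/0.926 = 0.4633.
After the change, c = 1.049, e = 0.497, so p* = 1 − 0.497/1.049 = 0.5262.

0.526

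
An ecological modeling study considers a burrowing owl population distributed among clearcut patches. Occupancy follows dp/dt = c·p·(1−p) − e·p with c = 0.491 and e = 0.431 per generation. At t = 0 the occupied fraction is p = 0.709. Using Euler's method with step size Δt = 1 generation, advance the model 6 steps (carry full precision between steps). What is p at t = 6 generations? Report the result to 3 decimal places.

Update rule: p ← p + [c·p·(1−p) − e·p]·Δt with Δt = 1.
step 1: Δp = -0.20428, p = 0.50472
step 2: Δp = -0.09480, p = 0.40993
step 3: Δp = -0.05791, p = 0.35201
step 4: Δp = -0.03972, p = 0.31229
step 5: Δp = -0.02915, p = 0.28315
step 6: Δp = -0.02238, p = 0.26077

0.261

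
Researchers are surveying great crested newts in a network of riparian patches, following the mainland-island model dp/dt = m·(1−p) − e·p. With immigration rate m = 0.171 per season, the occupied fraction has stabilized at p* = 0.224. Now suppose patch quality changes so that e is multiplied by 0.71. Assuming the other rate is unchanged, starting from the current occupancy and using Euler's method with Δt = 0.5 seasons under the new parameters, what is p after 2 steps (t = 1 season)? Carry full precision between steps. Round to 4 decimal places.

Balance m(1−p*) = e·p* gives e = m(1−p*)/p* = 0.171×0.77600/0.22400 = 0.59239.
Starting from p₀ = 0.22400; update p ← p + (dp/dt)·Δt with the new parameters.
p: 0.22400 → 0.24324  (Δp = +0.01924)
p: 0.24324 → 0.25679  (Δp = +0.01355)

0.2568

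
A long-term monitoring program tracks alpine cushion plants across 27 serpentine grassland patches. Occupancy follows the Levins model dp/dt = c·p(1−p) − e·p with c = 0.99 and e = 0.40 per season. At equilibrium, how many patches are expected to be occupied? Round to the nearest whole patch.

16

p* = 1 − e/c = 1 − 0.40/0.99 = 0.5960.
Expected occupied patches = N × p* = 27 × 0.5960 = 16.09 ≈ 16.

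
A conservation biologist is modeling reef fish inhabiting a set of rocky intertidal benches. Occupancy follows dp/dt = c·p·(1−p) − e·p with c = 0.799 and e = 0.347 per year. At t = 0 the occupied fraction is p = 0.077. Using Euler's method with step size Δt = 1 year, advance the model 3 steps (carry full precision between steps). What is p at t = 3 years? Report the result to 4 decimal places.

0.1953

Update rule: p ← p + [c·p·(1−p) − e·p]·Δt with Δt = 1.
p: 0.07700 → 0.10707  (Δp = +0.03007)
p: 0.10707 → 0.14630  (Δp = +0.03923)
p: 0.14630 → 0.19533  (Δp = +0.04903)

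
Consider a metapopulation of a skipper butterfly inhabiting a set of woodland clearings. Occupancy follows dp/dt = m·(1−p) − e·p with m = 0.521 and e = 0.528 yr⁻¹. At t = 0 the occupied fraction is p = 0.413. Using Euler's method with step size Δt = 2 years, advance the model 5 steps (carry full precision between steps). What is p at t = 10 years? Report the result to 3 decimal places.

0.630

Update rule: p ← p + [m·(1−p) − e·p]·Δt with Δt = 2.
  1  |  dp/dt·Δt = +0.175526  |  p_1 = 0.588526
  2  |  dp/dt·Δt = -0.192728  |  p_2 = 0.395798
  3  |  dp/dt·Δt = +0.211615  |  p_3 = 0.607413
  4  |  dp/dt·Δt = -0.232353  |  p_4 = 0.375060
  5  |  dp/dt·Δt = +0.255124  |  p_5 = 0.630184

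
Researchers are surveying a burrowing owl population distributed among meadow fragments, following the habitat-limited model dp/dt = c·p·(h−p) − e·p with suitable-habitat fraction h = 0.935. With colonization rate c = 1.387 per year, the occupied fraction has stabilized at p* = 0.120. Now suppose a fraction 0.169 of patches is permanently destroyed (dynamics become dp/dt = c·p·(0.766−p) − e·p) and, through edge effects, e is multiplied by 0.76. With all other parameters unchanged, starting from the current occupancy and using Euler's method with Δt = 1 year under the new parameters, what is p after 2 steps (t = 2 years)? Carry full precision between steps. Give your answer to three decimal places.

Balance c(h−p*) = e gives e = 1.387×(0.935 − 0.12000) = 1.13041.
Starting from p₀ = 0.12000; update p ← p + (dp/dt)·Δt with the new parameters.
t = 1: p = 0.12000 + (+0.00443) = 0.12443
t = 2: p = 0.12443 + (+0.00383) = 0.12825

0.128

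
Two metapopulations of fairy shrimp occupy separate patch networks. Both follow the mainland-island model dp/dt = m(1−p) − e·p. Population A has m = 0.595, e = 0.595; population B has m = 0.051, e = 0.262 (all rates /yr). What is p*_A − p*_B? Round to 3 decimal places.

A: p*_A = m/(m+e) = 0.595/1.1900 = 0.5000.
B: p*_B = 0.051/0.3130 = 0.1629.
p*_A − p*_B = 0.5000 − 0.1629 = 0.3371.

0.337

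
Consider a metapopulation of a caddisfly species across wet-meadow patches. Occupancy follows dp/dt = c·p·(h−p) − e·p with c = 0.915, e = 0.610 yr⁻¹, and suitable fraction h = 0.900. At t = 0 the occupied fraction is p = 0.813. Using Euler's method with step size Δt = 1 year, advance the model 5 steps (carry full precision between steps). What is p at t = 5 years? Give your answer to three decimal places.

0.270

Update rule: p ← p + [c·p·(h−p) − e·p]·Δt with Δt = 1.
  1  |  dp/dt·Δt = -0.431211  |  p_1 = 0.381789
  2  |  dp/dt·Δt = -0.051861  |  p_2 = 0.329928
  3  |  dp/dt·Δt = -0.029160  |  p_3 = 0.300768
  4  |  dp/dt·Δt = -0.018558  |  p_4 = 0.282209
  5  |  dp/dt·Δt = -0.012621  |  p_5 = 0.269589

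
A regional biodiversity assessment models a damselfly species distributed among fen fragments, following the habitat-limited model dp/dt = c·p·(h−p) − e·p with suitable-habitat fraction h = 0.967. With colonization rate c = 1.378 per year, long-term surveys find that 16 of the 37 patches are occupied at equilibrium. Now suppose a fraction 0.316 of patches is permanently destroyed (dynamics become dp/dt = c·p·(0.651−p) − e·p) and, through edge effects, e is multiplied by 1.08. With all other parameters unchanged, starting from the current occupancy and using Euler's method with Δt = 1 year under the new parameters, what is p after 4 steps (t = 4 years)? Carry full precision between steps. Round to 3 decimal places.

0.135

Observed p* = 16/37 = 0.43243.
Balance c(h−p*) = e gives e = 1.378×(0.967 − 0.43243) = 0.73663.
Starting from p₀ = 0.43243; update p ← p + (dp/dt)·Δt with the new parameters.
  1  |  dp/dt·Δt = -0.213785  |  p_1 = 0.218647
  2  |  dp/dt·Δt = -0.043682  |  p_2 = 0.174965
  3  |  dp/dt·Δt = -0.024423  |  p_3 = 0.150542
  4  |  dp/dt·Δt = -0.015947  |  p_4 = 0.134595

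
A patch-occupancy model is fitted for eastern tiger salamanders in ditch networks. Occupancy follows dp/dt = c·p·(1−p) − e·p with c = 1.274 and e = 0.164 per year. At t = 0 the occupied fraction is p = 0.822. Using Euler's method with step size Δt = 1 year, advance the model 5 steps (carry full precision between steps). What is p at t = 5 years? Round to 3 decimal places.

0.871

Update rule: p ← p + [c·p·(1−p) − e·p]·Δt with Δt = 1.
p: 0.82200 → 0.87360  (Δp = +0.05160)
p: 0.87360 → 0.87101  (Δp = -0.00259)
p: 0.87101 → 0.87130  (Δp = +0.00029)
p: 0.87130 → 0.87127  (Δp = -0.00003)
p: 0.87127 → 0.87127  (Δp = +0.00000)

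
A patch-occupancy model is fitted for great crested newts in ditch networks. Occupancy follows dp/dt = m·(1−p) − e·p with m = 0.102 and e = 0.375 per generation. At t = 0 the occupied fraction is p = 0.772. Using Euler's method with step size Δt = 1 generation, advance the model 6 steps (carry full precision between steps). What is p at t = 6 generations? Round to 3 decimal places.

0.225

Update rule: p ← p + [m·(1−p) − e·p]·Δt with Δt = 1.
t = 1: p = 0.77200 + (-0.26624) = 0.50576
t = 2: p = 0.50576 + (-0.13925) = 0.36651
t = 3: p = 0.36651 + (-0.07283) = 0.29368
t = 4: p = 0.29368 + (-0.03809) = 0.25560
t = 5: p = 0.25560 + (-0.01992) = 0.23568
t = 6: p = 0.23568 + (-0.01042) = 0.22526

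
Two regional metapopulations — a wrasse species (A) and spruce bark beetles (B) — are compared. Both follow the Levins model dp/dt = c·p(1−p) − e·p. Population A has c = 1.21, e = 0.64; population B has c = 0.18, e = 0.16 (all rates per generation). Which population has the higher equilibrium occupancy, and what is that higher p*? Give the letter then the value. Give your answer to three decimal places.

A: p*_A = 1 − 0.64/1.21 = 0.4711.
B: p*_B = 1 − 0.16/0.18 = 0.1111.
A is higher at 0.4711.

A, 0.471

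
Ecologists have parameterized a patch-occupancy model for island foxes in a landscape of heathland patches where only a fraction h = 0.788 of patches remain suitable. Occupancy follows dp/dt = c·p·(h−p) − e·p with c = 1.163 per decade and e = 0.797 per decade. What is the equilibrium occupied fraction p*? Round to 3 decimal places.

0.103

Setting dp/dt = 0 and dividing by p* gives c·(h−p*) = e.
So p* = h − e/c = 0.788 − 0.797/1.163 = 0.788 − 0.6853 = 0.1027.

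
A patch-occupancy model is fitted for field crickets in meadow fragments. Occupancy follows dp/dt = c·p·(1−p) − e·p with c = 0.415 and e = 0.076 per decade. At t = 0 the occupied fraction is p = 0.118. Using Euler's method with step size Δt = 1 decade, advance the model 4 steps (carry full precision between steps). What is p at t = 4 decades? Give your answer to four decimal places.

0.3025

Update rule: p ← p + [c·p·(1−p) − e·p]·Δt with Δt = 1.
t = 1: p = 0.11800 + (+0.03422) = 0.15222
t = 2: p = 0.15222 + (+0.04199) = 0.19421
t = 3: p = 0.19421 + (+0.05018) = 0.24440
t = 4: p = 0.24440 + (+0.05806) = 0.30246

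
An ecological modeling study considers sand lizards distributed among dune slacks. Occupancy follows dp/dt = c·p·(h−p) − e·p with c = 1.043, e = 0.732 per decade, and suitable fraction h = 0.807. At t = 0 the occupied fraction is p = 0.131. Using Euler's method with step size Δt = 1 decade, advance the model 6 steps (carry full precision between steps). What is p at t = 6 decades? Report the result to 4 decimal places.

0.1164

Update rule: p ← p + [c·p·(h−p) − e·p]·Δt with Δt = 1.
p: 0.13100 → 0.12747  (Δp = -0.00353)
p: 0.12747 → 0.12451  (Δp = -0.00296)
p: 0.12451 → 0.12200  (Δp = -0.00251)
p: 0.12200 → 0.11986  (Δp = -0.00214)
p: 0.11986 → 0.11802  (Δp = -0.00184)
p: 0.11802 → 0.11644  (Δp = -0.00158)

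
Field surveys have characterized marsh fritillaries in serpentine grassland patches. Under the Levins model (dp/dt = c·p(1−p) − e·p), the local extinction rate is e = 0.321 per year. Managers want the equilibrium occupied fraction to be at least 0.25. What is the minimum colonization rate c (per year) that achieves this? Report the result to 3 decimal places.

p* = 1 − e/c ≥ 0.25 requires e/c ≤ 0.7500, i.e. c ≥ e/0.7500.
c_min = 0.321/0.7500 = 0.4280.

0.428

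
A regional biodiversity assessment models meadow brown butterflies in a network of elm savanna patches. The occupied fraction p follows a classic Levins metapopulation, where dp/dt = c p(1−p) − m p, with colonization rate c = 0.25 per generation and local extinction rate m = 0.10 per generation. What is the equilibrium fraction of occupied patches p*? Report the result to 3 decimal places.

Setting dp/dt = 0 and dividing through by p* gives c·(1−p*) = m.
So p* = 1 − m/c = 1 − 0.10/0.25 = 1 − 0.4000 = 0.6000.

0.600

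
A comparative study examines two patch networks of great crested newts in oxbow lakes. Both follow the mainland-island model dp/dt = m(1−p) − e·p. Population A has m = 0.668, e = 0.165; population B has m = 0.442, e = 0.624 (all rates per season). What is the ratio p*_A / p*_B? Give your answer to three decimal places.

A: p*_A = m/(m+e) = 0.668/0.8330 = 0.8019.
B: p*_B = 0.442/1.0660 = 0.4146.
p*_A / p*_B = 0.8019/0.4146 = 1.9340.

1.934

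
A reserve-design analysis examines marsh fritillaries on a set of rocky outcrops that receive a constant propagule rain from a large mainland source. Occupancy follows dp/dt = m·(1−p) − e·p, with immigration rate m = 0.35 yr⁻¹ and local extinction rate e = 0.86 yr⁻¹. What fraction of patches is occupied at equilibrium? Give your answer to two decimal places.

0.29

At equilibrium the propagule rain into empty patches balances local extinction: m(1−p*) = e·p*.
p* = m/(m+e) = 0.35/(0.35+0.86) = 0.35/1.2100 = 0.2893.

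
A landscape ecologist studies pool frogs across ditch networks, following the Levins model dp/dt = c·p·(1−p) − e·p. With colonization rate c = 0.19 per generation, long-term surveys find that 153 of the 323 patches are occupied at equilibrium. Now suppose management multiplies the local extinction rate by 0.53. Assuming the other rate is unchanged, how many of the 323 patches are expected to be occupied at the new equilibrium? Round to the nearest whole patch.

233

Observed p* = 153/323 = 0.47368.
Balance c(1−p*) = e gives e = 0.19×(1 − 0.47368) = 0.10000.
New p* = 1 − e/c = 1 − 0.05300/0.19000 = 0.72105.
Expected occupied = 323 × 0.72105 = 232.90 ≈ 233.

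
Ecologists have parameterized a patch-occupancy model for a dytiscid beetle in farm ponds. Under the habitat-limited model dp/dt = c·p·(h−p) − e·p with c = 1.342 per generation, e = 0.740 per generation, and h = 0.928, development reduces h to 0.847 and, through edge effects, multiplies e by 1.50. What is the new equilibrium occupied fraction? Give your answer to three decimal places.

0.020

Before: p* = h − e/c = 0.928 − 0.740/1.342 = 0.928 − 0.5514 = 0.3766.
After: c = 1.342, e = 1.11, h = 0.847; p* = 0.847 − 1.11/1.342 = 0.0199.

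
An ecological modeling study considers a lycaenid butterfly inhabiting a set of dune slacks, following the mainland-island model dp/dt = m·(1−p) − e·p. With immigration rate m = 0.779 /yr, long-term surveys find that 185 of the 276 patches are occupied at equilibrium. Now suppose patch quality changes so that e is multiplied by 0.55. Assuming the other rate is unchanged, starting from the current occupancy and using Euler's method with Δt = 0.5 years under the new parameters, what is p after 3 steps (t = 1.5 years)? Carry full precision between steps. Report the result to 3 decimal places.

Observed p* = 185/276 = 0.67029.
Balance m(1−p*) = e·p* gives e = m(1−p*)/p* = 0.779×0.32971/0.67029 = 0.38318.
Starting from p₀ = 0.67029; update p ← p + (dp/dt)·Δt with the new parameters.
t = 0.5: p = 0.67029 + (+0.05779) = 0.72808
t = 1: p = 0.72808 + (+0.02919) = 0.75727
t = 1.5: p = 0.75727 + (+0.01475) = 0.77202

0.772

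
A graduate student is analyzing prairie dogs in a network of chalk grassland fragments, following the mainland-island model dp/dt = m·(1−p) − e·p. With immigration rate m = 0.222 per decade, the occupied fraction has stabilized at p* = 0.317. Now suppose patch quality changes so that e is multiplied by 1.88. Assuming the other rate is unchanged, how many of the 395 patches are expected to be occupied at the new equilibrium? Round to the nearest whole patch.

78

Balance m(1−p*) = e·p* gives e = m(1−p*)/p* = 0.222×0.68300/0.31700 = 0.47832.
New p* = m/(m+e) = 0.22200/(0.22200+0.89924) = 0.19800.
Expected occupied = 395 × 0.19800 = 78.21 ≈ 78.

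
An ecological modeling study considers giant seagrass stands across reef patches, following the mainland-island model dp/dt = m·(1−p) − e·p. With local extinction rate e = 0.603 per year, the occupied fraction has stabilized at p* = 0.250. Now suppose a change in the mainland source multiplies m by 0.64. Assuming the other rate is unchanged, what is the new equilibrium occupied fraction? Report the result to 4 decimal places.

0.1758

Balance m(1−p*) = e·p* gives m = e·p*/(1−p*) = 0.603×0.25000/0.75000 = 0.20100.
New p* = m/(m+e) = 0.12864/(0.12864+0.60300) = 0.17582.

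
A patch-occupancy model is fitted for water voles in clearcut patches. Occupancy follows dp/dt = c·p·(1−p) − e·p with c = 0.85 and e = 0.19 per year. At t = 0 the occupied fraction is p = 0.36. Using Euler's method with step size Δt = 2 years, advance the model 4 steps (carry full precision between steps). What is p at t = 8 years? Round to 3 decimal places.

Update rule: p ← p + [c·p·(1−p) − e·p]·Δt with Δt = 2.
t = 2: p = 0.36000 + (+0.25488) = 0.61488
t = 4: p = 0.61488 + (+0.16891) = 0.78379
t = 6: p = 0.78379 + (-0.00975) = 0.77404
t = 8: p = 0.77404 + (+0.00320) = 0.77724

0.777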